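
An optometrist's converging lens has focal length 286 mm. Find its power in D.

f = 28.6 cm = 0.286 m.
P = 1/f = 1/(0.286 m) = +3.50 D.

P = +3.50 D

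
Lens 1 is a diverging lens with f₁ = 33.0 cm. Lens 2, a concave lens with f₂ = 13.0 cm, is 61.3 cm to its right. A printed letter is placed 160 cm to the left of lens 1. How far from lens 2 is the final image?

11.3 cm

Lens 1 is diverging, so f₁ = −33.0 cm.
Lens 1: 1/d_i1 = 1/f₁ − 1/d_o1 = 1/(-33.0) − 1/(160) = -0.03655, so d_i1 = -27.36 cm.
The intermediate image is 27.36 cm to the left of lens 1 (virtual), which is 61.3 − (-27.36) = 88.66 cm to the left of lens 2, so d_o2 = +88.66 cm.
Lens 2 is diverging, so f₂ = −13.0 cm.
Lens 2: 1/d_i2 = 1/f₂ − 1/d_o2 = 1/(-13.0) − 1/(88.66) = -0.08820, so d_i2 = -11.3 cm.
The final image is virtual, 11.3 cm to the left of lens 2 (overall magnification ≈ 0.022).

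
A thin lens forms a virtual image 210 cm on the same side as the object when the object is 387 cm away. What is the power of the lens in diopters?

P = -0.218 D

Virtual image ⇒ d_i = −210 cm.
1/f = 1/d_o + 1/d_i = 1/(387) + 1/(-210) = -0.002178 cm⁻¹.
f = -459.2 cm = -4.592 m, so P = 1/f = -0.218 D.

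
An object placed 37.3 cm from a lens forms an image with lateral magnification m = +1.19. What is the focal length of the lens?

m = −d_i/d_o ⇒ d_i = −m·d_o = −(+1.19)·(37.3) = -44.39 cm.
1/f = 1/d_o + 1/d_i = 1/(37.3) + 1/(-44.39) = 0.004282, so f = 234 cm.
Since f is positive, the lens is converging.

f = 234 cm (converging)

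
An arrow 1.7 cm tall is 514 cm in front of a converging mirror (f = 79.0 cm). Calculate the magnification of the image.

m = -0.182

1/d_i = 1/f − 1/d_o = 1/(79.00) − 1/(514) = 0.01071, so d_i = 93.35 cm.
m = −d_i/d_o = −(93.35)/(514) = -0.182.
The image is real, inverted and reduced, in front of the mirror.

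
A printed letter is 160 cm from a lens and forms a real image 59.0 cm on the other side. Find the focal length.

f = 43.1 cm (converging)

Real image ⇒ d_i = +59.0 cm.
1/f = 1/d_o + 1/d_i = 1/(160) + 1/(59.0) = 0.02320, so f = 43.1 cm.
Since f is positive, the lens is converging.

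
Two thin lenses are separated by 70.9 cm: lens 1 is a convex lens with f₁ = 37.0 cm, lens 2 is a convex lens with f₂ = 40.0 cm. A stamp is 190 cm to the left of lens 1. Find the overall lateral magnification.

Lens 1: 1/d_i1 = 1/(37.0) − 1/(190) = 0.02176, so d_i1 = 45.95 cm; m₁ = −d_i1/d_o1 = -0.2418.
d_o2 = 70.9 − (45.95) = 24.95 cm.
Lens 2: 1/d_i2 = 1/(40.0) − 1/(24.95) = -0.01508, so d_i2 = -66.31 cm; m₂ = −d_i2/d_o2 = +2.658.
m = m₁·m₂ = (-0.2418)(+2.658) = -0.643.

m = -0.643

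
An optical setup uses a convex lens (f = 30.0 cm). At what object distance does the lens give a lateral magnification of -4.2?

37.1 cm

m = −d_i/d_o ⇒ d_i = −m·d_o.
1/f = 1/d_o + 1/d_i = 1/d_o − 1/(m·d_o) = (1 − 1/m)/d_o, so d_o = f(1 − 1/m) = (30.00)(1 − 1/(-4.2)) = 37.1 cm.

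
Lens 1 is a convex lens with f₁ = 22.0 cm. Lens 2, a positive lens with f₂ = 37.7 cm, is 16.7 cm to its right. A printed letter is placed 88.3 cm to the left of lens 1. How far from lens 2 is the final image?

Lens 1: 1/d_i1 = 1/f₁ − 1/d_o1 = 1/(22.0) − 1/(88.3) = 0.03413, so d_i1 = 29.30 cm.
The intermediate image is 29.30 cm to the right of lens 1, which lies 12.60 cm to the right of lens 2 — a virtual object — so d_o2 = −12.60 cm.
Lens 2: 1/d_i2 = 1/f₂ − 1/d_o2 = 1/(37.7) − 1/(-12.60) = 0.1059, so d_i2 = 9.44 cm.
The final image is real, 9.44 cm to the right of lens 2 (overall magnification ≈ -0.25).

9.44 cm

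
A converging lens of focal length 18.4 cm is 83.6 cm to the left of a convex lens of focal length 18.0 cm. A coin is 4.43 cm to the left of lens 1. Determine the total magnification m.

Lens 1: 1/d_i1 = 1/(18.4) − 1/(4.43) = -0.1714, so d_i1 = -5.835 cm; m₁ = −d_i1/d_o1 = +1.317.
d_o2 = 83.6 − (-5.835) = 89.43 cm.
Lens 2: 1/d_i2 = 1/(18.0) − 1/(89.43) = 0.04437, so d_i2 = 22.54 cm; m₂ = −d_i2/d_o2 = -0.2520.
m = m₁·m₂ = (+1.317)(-0.2520) = -0.332.

m = -0.332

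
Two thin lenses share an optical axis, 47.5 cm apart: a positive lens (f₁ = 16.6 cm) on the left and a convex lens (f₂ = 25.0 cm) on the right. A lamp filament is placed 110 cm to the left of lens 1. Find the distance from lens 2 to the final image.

Lens 1: 1/d_i1 = 1/f₁ − 1/d_o1 = 1/(16.6) − 1/(110) = 0.05115, so d_i1 = 19.55 cm.
The intermediate image is 19.55 cm to the right of lens 1, which is 47.5 − (19.55) = 27.95 cm to the left of lens 2, so d_o2 = +27.95 cm.
Lens 2: 1/d_i2 = 1/f₂ − 1/d_o2 = 1/(25.0) − 1/(27.95) = 0.004222, so d_i2 = 237 cm.
The final image is real, 237 cm to the right of lens 2 (overall magnification ≈ 1.5).

237 cm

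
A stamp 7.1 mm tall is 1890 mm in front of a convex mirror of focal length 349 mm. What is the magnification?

m = +0.156

For a convex mirror, f = -349 mm.
1/d_i = 1/f − 1/d_o = 1/(-349.0) − 1/(1890) = -0.003394, so d_i = -294.6 mm.
m = −d_i/d_o = −(-294.6)/(1890) = +0.156.
The image is virtual, upright and reduced, behind the mirror.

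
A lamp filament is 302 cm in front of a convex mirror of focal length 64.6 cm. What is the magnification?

For a convex mirror, f = -64.6 cm.
1/d_i = 1/f − 1/d_o = 1/(-64.60) − 1/(302) = -0.01879, so d_i = -53.22 cm.
m = −d_i/d_o = −(-53.22)/(302) = +0.176.
The image is virtual, upright and reduced, behind the mirror.

m = +0.176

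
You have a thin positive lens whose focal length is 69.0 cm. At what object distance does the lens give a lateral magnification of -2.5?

m = −d_i/d_o ⇒ d_i = −m·d_o.
1/f = 1/d_o + 1/d_i = 1/d_o − 1/(m·d_o) = (1 − 1/m)/d_o, so d_o = f(1 − 1/m) = (69.00)(1 − 1/(-2.5)) = 96.6 cm.

96.6 cm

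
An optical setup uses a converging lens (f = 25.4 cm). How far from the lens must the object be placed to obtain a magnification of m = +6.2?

m = −d_i/d_o ⇒ d_i = −m·d_o.
1/f = 1/d_o + 1/d_i = 1/d_o − 1/(m·d_o) = (1 − 1/m)/d_o, so d_o = f(1 − 1/m) = (25.40)(1 − 1/(+6.2)) = 21.3 cm.

21.3 cm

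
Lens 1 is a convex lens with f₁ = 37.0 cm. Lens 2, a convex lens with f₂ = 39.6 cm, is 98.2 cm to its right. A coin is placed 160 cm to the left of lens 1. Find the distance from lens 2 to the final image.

Lens 1: 1/d_i1 = 1/f₁ − 1/d_o1 = 1/(37.0) − 1/(160) = 0.02078, so d_i1 = 48.13 cm.
The intermediate image is 48.13 cm to the right of lens 1, which is 98.2 − (48.13) = 50.07 cm to the left of lens 2, so d_o2 = +50.07 cm.
Lens 2: 1/d_i2 = 1/f₂ − 1/d_o2 = 1/(39.6) − 1/(50.07) = 0.005280, so d_i2 = 189 cm.
The final image is real, 189 cm to the right of lens 2 (overall magnification ≈ 1.1).

189 cm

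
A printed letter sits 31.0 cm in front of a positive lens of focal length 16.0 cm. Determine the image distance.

Thin-lens equation: 1/d_i = 1/f − 1/d_o = 1/(16.00) − 1/(31.0) = 0.06250 − 0.03226 = 0.03024, so d_i = 33.1 cm.
The image is real, inverted and enlarged, on the far side of the lens.

33.1 cm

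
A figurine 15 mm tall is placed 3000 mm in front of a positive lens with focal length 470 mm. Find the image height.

1/d_i = 1/f − 1/d_o = 1/(470.0) − 1/(3000) = 0.001794, so d_i = 557.3 mm.
m = −d_i/d_o = -0.1858.
|h_i| = |m|·h_o = 0.1858 × 15 = 2.79 mm. The image is real, inverted and reduced, on the far side of the lens.

2.79 mm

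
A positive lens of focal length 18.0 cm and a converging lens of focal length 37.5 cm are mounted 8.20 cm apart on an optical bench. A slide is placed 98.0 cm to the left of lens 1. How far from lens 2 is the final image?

10.1 cm

Lens 1: 1/d_i1 = 1/f₁ − 1/d_o1 = 1/(18.0) − 1/(98.0) = 0.04535, so d_i1 = 22.05 cm.
The intermediate image is 22.05 cm to the right of lens 1, which lies 13.85 cm to the right of lens 2 — a virtual object — so d_o2 = −13.85 cm.
Lens 2: 1/d_i2 = 1/f₂ − 1/d_o2 = 1/(37.5) − 1/(-13.85) = 0.09887, so d_i2 = 10.1 cm.
The final image is real, 10.1 cm to the right of lens 2 (overall magnification ≈ -0.16).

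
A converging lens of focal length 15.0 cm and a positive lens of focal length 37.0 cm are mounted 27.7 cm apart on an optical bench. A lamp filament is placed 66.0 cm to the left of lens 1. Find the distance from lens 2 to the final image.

10.7 cm

Lens 1: 1/d_i1 = 1/f₁ − 1/d_o1 = 1/(15.0) − 1/(66.0) = 0.05152, so d_i1 = 19.41 cm.
The intermediate image is 19.41 cm to the right of lens 1, which is 27.7 − (19.41) = 8.290 cm to the left of lens 2, so d_o2 = +8.290 cm.
Lens 2: 1/d_i2 = 1/f₂ − 1/d_o2 = 1/(37.0) − 1/(8.290) = -0.09360, so d_i2 = -10.7 cm.
The final image is virtual, 10.7 cm to the left of lens 2 (overall magnification ≈ -0.38).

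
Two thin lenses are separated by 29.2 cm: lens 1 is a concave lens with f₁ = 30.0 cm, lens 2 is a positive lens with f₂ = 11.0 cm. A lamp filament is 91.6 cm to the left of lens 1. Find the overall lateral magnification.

m = -0.0665

f₁ = −30.0 cm (diverging).
Lens 1: 1/d_i1 = 1/(-30.0) − 1/(91.6) = -0.04425, so d_i1 = -22.60 cm; m₁ = −d_i1/d_o1 = +0.2467.
d_o2 = 29.2 − (-22.60) = 51.80 cm.
Lens 2: 1/d_i2 = 1/(11.0) − 1/(51.80) = 0.07160, so d_i2 = 13.97 cm; m₂ = −d_i2/d_o2 = -0.2696.
m = m₁·m₂ = (+0.2467)(-0.2696) = -0.0665.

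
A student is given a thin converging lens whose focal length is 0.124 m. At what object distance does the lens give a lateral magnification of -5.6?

m = −d_i/d_o ⇒ d_i = −m·d_o.
1/f = 1/d_o + 1/d_i = 1/d_o − 1/(m·d_o) = (1 − 1/m)/d_o, so d_o = f(1 − 1/m) = (0.1240)(1 − 1/(-5.6)) = 0.146 m.

0.146 m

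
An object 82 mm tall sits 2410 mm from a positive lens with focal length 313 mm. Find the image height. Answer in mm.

1/d_i = 1/f − 1/d_o = 1/(313.0) − 1/(2410) = 0.002780, so d_i = 359.7 mm.
m = −d_i/d_o = -0.1493.
|h_i| = |m|·h_o = 0.1493 × 82 = 12.2 mm. The image is real, inverted and reduced, on the far side of the lens.

12.2 mm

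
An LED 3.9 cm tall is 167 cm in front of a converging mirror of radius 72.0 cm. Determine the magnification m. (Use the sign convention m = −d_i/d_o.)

f = R/2 = 72.0/2 = 36.00 cm.
1/d_i = 1/f − 1/d_o = 1/(36.00) − 1/(167) = 0.02179, so d_i = 45.89 cm.
m = −d_i/d_o = −(45.89)/(167) = -0.275.
The image is real, inverted and reduced, in front of the mirror.

m = -0.275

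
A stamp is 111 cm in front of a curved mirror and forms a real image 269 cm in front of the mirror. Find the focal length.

Real image ⇒ d_i = +269 cm.
1/f = 1/d_o + 1/d_i = 1/(111) + 1/(269) = 0.01273, so f = 78.6 cm.
Since f is positive, the curved mirror is concave.

f = 78.6 cm (concave)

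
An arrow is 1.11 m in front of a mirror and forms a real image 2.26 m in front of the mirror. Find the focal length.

f = 0.744 m (concave)

Real image ⇒ d_i = +2.26 m.
1/f = 1/d_o + 1/d_i = 1/(1.11) + 1/(2.26) = 1.343, so f = 0.744 m.
Since f is positive, the mirror is concave.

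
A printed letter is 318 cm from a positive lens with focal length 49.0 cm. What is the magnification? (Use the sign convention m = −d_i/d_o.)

m = -0.182

1/d_i = 1/f − 1/d_o = 1/(49.00) − 1/(318) = 0.01726, so d_i = 57.93 cm.
m = −d_i/d_o = −(57.93)/(318) = -0.182.
The image is real, inverted and reduced, on the far side of the lens.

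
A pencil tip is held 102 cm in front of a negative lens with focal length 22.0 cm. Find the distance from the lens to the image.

For a negative lens, f = -22.0 cm.
Lens equation: 1/d_i = 1/f − 1/d_o = 1/(-22.00) − 1/(102) = -0.04545 − 0.009804 = -0.05526, so d_i = -18.1 cm.
The image is virtual, upright and reduced, on the same side as the object.

18.1 cm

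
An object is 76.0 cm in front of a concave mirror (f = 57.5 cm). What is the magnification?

m = -3.11

1/d_i = 1/f − 1/d_o = 1/(57.50) − 1/(76.0) = 0.004233, so d_i = 236.2 cm.
m = −d_i/d_o = −(236.2)/(76.0) = -3.11.
The image is real, inverted and enlarged, in front of the mirror.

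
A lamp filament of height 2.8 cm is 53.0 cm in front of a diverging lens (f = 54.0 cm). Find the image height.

1.41 cm

For a diverging lens, f = -54.0 cm.
1/d_i = 1/f − 1/d_o = 1/(-54.00) − 1/(53.0) = -0.03739, so d_i = -26.75 cm.
m = −d_i/d_o = +0.5047.
|h_i| = |m|·h_o = 0.5047 × 2.8 = 1.41 cm. The image is virtual, upright and reduced, on the same side as the object.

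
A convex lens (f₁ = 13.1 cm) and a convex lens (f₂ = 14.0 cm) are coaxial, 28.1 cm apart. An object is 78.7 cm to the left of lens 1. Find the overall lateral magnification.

Lens 1: 1/d_i1 = 1/(13.1) − 1/(78.7) = 0.06363, so d_i1 = 15.72 cm; m₁ = −d_i1/d_o1 = -0.1997.
d_o2 = 28.1 − (15.72) = 12.38 cm.
Lens 2: 1/d_i2 = 1/(14.0) − 1/(12.38) = -0.009347, so d_i2 = -107.0 cm; m₂ = −d_i2/d_o2 = +8.642.
m = m₁·m₂ = (-0.1997)(+8.642) = -1.73.

m = -1.73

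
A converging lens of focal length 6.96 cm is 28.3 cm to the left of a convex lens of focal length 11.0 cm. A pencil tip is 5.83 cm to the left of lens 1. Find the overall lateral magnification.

Lens 1: 1/d_i1 = 1/(6.96) − 1/(5.83) = -0.02785, so d_i1 = -35.91 cm; m₁ = −d_i1/d_o1 = +6.160.
d_o2 = 28.3 − (-35.91) = 64.21 cm.
Lens 2: 1/d_i2 = 1/(11.0) − 1/(64.21) = 0.07534, so d_i2 = 13.27 cm; m₂ = −d_i2/d_o2 = -0.2067.
m = m₁·m₂ = (+6.160)(-0.2067) = -1.27.

m = -1.27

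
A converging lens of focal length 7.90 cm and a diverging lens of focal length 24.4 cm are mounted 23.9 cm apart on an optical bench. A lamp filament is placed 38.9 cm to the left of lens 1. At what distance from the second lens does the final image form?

Lens 1: 1/d_i1 = 1/f₁ − 1/d_o1 = 1/(7.90) − 1/(38.9) = 0.1009, so d_i1 = 9.913 cm.
The intermediate image is 9.913 cm to the right of lens 1, which is 23.9 − (9.913) = 13.99 cm to the left of lens 2, so d_o2 = +13.99 cm.
Lens 2 is diverging, so f₂ = −24.4 cm.
Lens 2: 1/d_i2 = 1/f₂ − 1/d_o2 = 1/(-24.4) − 1/(13.99) = -0.1125, so d_i2 = -8.89 cm.
The final image is virtual, 8.89 cm to the left of lens 2 (overall magnification ≈ -0.16).

8.89 cm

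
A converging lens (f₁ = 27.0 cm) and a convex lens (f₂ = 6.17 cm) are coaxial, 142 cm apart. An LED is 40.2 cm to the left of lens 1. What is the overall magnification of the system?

m = +0.235

Lens 1: 1/d_i1 = 1/(27.0) − 1/(40.2) = 0.01216, so d_i1 = 82.23 cm; m₁ = −d_i1/d_o1 = -2.046.
d_o2 = 142 − (82.23) = 59.77 cm.
Lens 2: 1/d_i2 = 1/(6.17) − 1/(59.77) = 0.1453, so d_i2 = 6.880 cm; m₂ = −d_i2/d_o2 = -0.1151.
m = m₁·m₂ = (-2.046)(-0.1151) = +0.235.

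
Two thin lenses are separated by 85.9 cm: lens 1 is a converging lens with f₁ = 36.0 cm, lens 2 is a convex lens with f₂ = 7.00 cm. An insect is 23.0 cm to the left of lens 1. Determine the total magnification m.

m = -0.136

Lens 1: 1/d_i1 = 1/(36.0) − 1/(23.0) = -0.01570, so d_i1 = -63.69 cm; m₁ = −d_i1/d_o1 = +2.769.
d_o2 = 85.9 − (-63.69) = 149.6 cm.
Lens 2: 1/d_i2 = 1/(7.00) − 1/(149.6) = 0.1362, so d_i2 = 7.344 cm; m₂ = −d_i2/d_o2 = -0.04909.
m = m₁·m₂ = (+2.769)(-0.04909) = -0.136.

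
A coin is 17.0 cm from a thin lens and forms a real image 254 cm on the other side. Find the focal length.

Real image ⇒ d_i = +254 cm.
1/f = 1/d_o + 1/d_i = 1/(17.0) + 1/(254) = 0.06276, so f = 15.9 cm.
Since f is positive, the thin lens is converging.

f = 15.9 cm (converging)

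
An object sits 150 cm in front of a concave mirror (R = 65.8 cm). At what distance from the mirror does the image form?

f = R/2 = 65.8/2 = 32.90 cm.
Mirror equation: 1/s_i = 1/f − 1/s_o = 1/(32.90) − 1/(150) = 0.03040 − 0.006667 = 0.02373, so s_i = 42.1 cm.
The image is real, inverted and reduced, in front of the mirror.

42.1 cm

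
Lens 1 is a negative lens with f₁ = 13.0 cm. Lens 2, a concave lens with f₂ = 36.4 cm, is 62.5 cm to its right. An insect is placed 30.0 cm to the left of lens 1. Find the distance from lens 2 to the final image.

24.1 cm

Lens 1 is diverging, so f₁ = −13.0 cm.
Lens 1: 1/d_i1 = 1/f₁ − 1/d_o1 = 1/(-13.0) − 1/(30.0) = -0.1103, so d_i1 = -9.070 cm.
The intermediate image is 9.070 cm to the left of lens 1 (virtual), which is 62.5 − (-9.070) = 71.57 cm to the left of lens 2, so d_o2 = +71.57 cm.
Lens 2 is diverging, so f₂ = −36.4 cm.
Lens 2: 1/d_i2 = 1/f₂ − 1/d_o2 = 1/(-36.4) − 1/(71.57) = -0.04144, so d_i2 = -24.1 cm.
The final image is virtual, 24.1 cm to the left of lens 2 (overall magnification ≈ 0.10).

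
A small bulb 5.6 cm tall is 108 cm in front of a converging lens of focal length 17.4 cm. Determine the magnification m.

m = -0.192

1/d_i = 1/f − 1/d_o = 1/(17.40) − 1/(108) = 0.04821, so d_i = 20.74 cm.
m = −d_i/d_o = −(20.74)/(108) = -0.192.
The image is real, inverted and reduced, on the far side of the lens.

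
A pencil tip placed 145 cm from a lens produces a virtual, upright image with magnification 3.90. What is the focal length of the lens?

f = 195 cm (converging)

m = −d_i/d_o ⇒ d_i = −m·d_o = −(+3.90)·(145) = -565.5 cm.
1/f = 1/d_o + 1/d_i = 1/(145) + 1/(-565.5) = 0.005128, so f = 195 cm.
Since f is positive, the lens is converging.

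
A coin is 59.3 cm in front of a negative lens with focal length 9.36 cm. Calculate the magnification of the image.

For a negative lens, f = -9.36 cm.
1/d_i = 1/f − 1/d_o = 1/(-9.360) − 1/(59.3) = -0.1237, so d_i = -8.084 cm.
m = −d_i/d_o = −(-8.084)/(59.3) = +0.136.
The image is virtual, upright and reduced, on the same side as the object.

m = +0.136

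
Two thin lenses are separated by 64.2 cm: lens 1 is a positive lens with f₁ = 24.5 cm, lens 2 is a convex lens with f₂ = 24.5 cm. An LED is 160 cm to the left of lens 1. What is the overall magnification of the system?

Lens 1: 1/d_i1 = 1/(24.5) − 1/(160) = 0.03457, so d_i1 = 28.93 cm; m₁ = −d_i1/d_o1 = -0.1808.
d_o2 = 64.2 − (28.93) = 35.27 cm.
Lens 2: 1/d_i2 = 1/(24.5) − 1/(35.27) = 0.01246, so d_i2 = 80.23 cm; m₂ = −d_i2/d_o2 = -2.275.
m = m₁·m₂ = (-0.1808)(-2.275) = +0.411.

m = +0.411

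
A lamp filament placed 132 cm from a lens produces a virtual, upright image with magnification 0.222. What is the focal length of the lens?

m = −d_i/d_o ⇒ d_i = −m·d_o = −(+0.222)·(132) = -29.30 cm.
1/f = 1/d_o + 1/d_i = 1/(132) + 1/(-29.30) = -0.02655, so f = -37.7 cm.
Since f is negative, the lens is diverging.

f = -37.7 cm (diverging)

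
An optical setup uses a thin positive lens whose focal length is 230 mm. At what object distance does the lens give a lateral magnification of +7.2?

m = −d_i/d_o ⇒ d_i = −m·d_o.
1/f = 1/d_o + 1/d_i = 1/d_o − 1/(m·d_o) = (1 − 1/m)/d_o, so d_o = f(1 − 1/m) = (230.0)(1 − 1/(+7.2)) = 198 mm.

198 mm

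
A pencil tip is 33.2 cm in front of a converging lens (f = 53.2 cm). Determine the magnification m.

1/d_i = 1/f − 1/d_o = 1/(53.20) − 1/(33.2) = -0.01132, so d_i = -88.31 cm.
m = −d_i/d_o = −(-88.31)/(33.2) = +2.66.
The image is virtual, upright and enlarged, on the same side as the object.

m = +2.66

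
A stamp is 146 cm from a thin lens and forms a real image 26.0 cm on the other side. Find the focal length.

Real image ⇒ d_i = +26.0 cm.
1/f = 1/d_o + 1/d_i = 1/(146) + 1/(26.0) = 0.04531, so f = 22.1 cm.
Since f is positive, the thin lens is converging.

f = 22.1 cm (converging)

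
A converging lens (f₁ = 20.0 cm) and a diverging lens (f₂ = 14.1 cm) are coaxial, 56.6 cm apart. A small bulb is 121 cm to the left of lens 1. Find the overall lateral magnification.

m = -0.0597

Lens 1: 1/d_i1 = 1/(20.0) − 1/(121) = 0.04174, so d_i1 = 23.96 cm; m₁ = −d_i1/d_o1 = -0.1980.
d_o2 = 56.6 − (23.96) = 32.64 cm.
f₂ = −14.1 cm (diverging).
Lens 2: 1/d_i2 = 1/(-14.1) − 1/(32.64) = -0.1016, so d_i2 = -9.846 cm; m₂ = −d_i2/d_o2 = +0.3017.
m = m₁·m₂ = (-0.1980)(+0.3017) = -0.0597.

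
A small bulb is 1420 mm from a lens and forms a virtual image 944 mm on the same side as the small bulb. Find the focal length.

Virtual image ⇒ d_i = −944 mm.
1/f = 1/d_o + 1/d_i = 1/(1420) + 1/(-944) = -0.0003551, so f = -2820 mm.
Since f is negative, the lens is diverging.

f = -2820 mm (diverging)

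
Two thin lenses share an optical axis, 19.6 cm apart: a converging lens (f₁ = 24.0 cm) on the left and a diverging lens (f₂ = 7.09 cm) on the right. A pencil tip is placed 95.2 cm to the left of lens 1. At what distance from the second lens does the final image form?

Lens 1: 1/d_i1 = 1/f₁ − 1/d_o1 = 1/(24.0) − 1/(95.2) = 0.03116, so d_i1 = 32.09 cm.
The intermediate image is 32.09 cm to the right of lens 1, which lies 12.49 cm to the right of lens 2 — a virtual object — so d_o2 = −12.49 cm.
Lens 2 is diverging, so f₂ = −7.09 cm.
Lens 2: 1/d_i2 = 1/f₂ − 1/d_o2 = 1/(-7.09) − 1/(-12.49) = -0.06098, so d_i2 = -16.4 cm.
The final image is virtual, 16.4 cm to the left of lens 2 (overall magnification ≈ 0.44).

16.4 cm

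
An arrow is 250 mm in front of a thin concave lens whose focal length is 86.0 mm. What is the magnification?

For a concave lens, f = -86.0 mm.
1/d_i = 1/f − 1/d_o = 1/(-86.00) − 1/(250) = -0.01563, so d_i = -63.99 mm.
m = −d_i/d_o = −(-63.99)/(250) = +0.256.
The image is virtual, upright and reduced, on the same side as the object.

m = +0.256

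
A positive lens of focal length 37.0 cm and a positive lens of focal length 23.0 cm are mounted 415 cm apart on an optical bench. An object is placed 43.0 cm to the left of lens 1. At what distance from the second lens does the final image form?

27.2 cm

Lens 1: 1/d_i1 = 1/f₁ − 1/d_o1 = 1/(37.0) − 1/(43.0) = 0.003771, so d_i1 = 265.2 cm.
The intermediate image is 265.2 cm to the right of lens 1, which is 415 − (265.2) = 149.8 cm to the left of lens 2, so d_o2 = +149.8 cm.
Lens 2: 1/d_i2 = 1/f₂ − 1/d_o2 = 1/(23.0) − 1/(149.8) = 0.03680, so d_i2 = 27.2 cm.
The final image is real, 27.2 cm to the right of lens 2 (overall magnification ≈ 1.1).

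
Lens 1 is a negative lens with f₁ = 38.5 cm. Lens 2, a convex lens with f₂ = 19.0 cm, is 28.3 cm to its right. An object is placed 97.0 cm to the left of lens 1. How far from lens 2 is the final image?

Lens 1 is diverging, so f₁ = −38.5 cm.
Lens 1: 1/d_i1 = 1/f₁ − 1/d_o1 = 1/(-38.5) − 1/(97.0) = -0.03628, so d_i1 = -27.56 cm.
The intermediate image is 27.56 cm to the left of lens 1 (virtual), which is 28.3 − (-27.56) = 55.86 cm to the left of lens 2, so d_o2 = +55.86 cm.
Lens 2: 1/d_i2 = 1/f₂ − 1/d_o2 = 1/(19.0) − 1/(55.86) = 0.03473, so d_i2 = 28.8 cm.
The final image is real, 28.8 cm to the right of lens 2 (overall magnification ≈ -0.15).

28.8 cm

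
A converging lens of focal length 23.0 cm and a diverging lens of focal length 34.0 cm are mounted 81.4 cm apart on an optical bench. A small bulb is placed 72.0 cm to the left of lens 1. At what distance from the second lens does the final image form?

Lens 1: 1/d_i1 = 1/f₁ − 1/d_o1 = 1/(23.0) − 1/(72.0) = 0.02959, so d_i1 = 33.80 cm.
The intermediate image is 33.80 cm to the right of lens 1, which is 81.4 − (33.80) = 47.60 cm to the left of lens 2, so d_o2 = +47.60 cm.
Lens 2 is diverging, so f₂ = −34.0 cm.
Lens 2: 1/d_i2 = 1/f₂ − 1/d_o2 = 1/(-34.0) − 1/(47.60) = -0.05042, so d_i2 = -19.8 cm.
The final image is virtual, 19.8 cm to the left of lens 2 (overall magnification ≈ -0.20).

19.8 cm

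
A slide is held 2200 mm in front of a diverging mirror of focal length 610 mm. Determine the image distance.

For a diverging mirror, f = -610 mm.
Mirror equation: 1/q = 1/f − 1/p = 1/(-610.0) − 1/(2200) = -0.001639 − 0.0004545 = -0.002094, so q = -478 mm.
The image is virtual, upright and reduced, behind the mirror.

478 mm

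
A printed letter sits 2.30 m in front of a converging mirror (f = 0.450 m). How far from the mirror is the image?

0.559 m

Mirror equation: 1/d_i = 1/f − 1/d_o = 1/(0.4500) − 1/(2.30) = 2.222 − 0.4348 = 1.787, so d_i = 0.559 m.
The image is real, inverted and reduced, in front of the mirror.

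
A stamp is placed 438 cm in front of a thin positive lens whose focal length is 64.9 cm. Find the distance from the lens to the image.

Lens equation: 1/s_i = 1/f − 1/s_o = 1/(64.90) − 1/(438) = 0.01541 − 0.002283 = 0.01313, so s_i = 76.2 cm.
The image is real, inverted and reduced, on the far side of the lens.

76.2 cm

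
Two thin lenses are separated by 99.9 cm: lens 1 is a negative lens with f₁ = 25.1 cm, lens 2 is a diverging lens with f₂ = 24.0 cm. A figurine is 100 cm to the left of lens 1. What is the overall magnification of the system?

m = +0.0334

f₁ = −25.1 cm (diverging).
Lens 1: 1/d_i1 = 1/(-25.1) − 1/(100) = -0.04984, so d_i1 = -20.06 cm; m₁ = −d_i1/d_o1 = +0.2006.
d_o2 = 99.9 − (-20.06) = 120.0 cm.
f₂ = −24.0 cm (diverging).
Lens 2: 1/d_i2 = 1/(-24.0) − 1/(120.0) = -0.05000, so d_i2 = -20.00 cm; m₂ = −d_i2/d_o2 = +0.1667.
m = m₁·m₂ = (+0.2006)(+0.1667) = +0.0334.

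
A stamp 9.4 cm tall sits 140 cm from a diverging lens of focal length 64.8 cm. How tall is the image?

2.97 cm

For a diverging lens, f = -64.8 cm.
1/d_i = 1/f − 1/d_o = 1/(-64.80) − 1/(140) = -0.02257, so d_i = -44.30 cm.
m = −d_i/d_o = +0.3164.
|h_i| = |m|·h_o = 0.3164 × 9.4 = 2.97 cm. The image is virtual, upright and reduced, on the same side as the object.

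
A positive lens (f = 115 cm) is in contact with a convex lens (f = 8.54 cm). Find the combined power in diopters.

P₁ = 1/f₁ = 1/(1.15 m) = +0.8696 D; P₂ = 1/f₂ = 1/(0.0854 m) = +11.71 D.
For thin lenses in contact, P = P₁ + P₂ = (+0.8696) + (+11.71) = +12.6 D.

P = +12.6 D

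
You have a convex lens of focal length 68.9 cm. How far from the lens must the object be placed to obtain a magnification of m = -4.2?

m = −d_i/d_o ⇒ d_i = −m·d_o.
1/f = 1/d_o + 1/d_i = 1/d_o − 1/(m·d_o) = (1 − 1/m)/d_o, so d_o = f(1 − 1/m) = (68.90)(1 − 1/(-4.2)) = 85.3 cm.

85.3 cm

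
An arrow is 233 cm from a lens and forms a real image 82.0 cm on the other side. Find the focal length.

f = 60.7 cm (converging)

Real image ⇒ d_i = +82.0 cm.
1/f = 1/d_o + 1/d_i = 1/(233) + 1/(82.0) = 0.01649, so f = 60.7 cm.
Since f is positive, the lens is converging.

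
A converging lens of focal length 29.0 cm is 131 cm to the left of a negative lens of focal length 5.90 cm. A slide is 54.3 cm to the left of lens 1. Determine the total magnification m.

m = -0.0906

Lens 1: 1/d_i1 = 1/(29.0) − 1/(54.3) = 0.01607, so d_i1 = 62.24 cm; m₁ = −d_i1/d_o1 = -1.146.
d_o2 = 131 − (62.24) = 68.76 cm.
f₂ = −5.90 cm (diverging).
Lens 2: 1/d_i2 = 1/(-5.90) − 1/(68.76) = -0.1840, so d_i2 = -5.434 cm; m₂ = −d_i2/d_o2 = +0.07902.
m = m₁·m₂ = (-1.146)(+0.07902) = -0.0906.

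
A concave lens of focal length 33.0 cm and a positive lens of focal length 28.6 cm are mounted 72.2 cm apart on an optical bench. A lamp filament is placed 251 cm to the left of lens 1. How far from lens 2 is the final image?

Lens 1 is diverging, so f₁ = −33.0 cm.
Lens 1: 1/d_i1 = 1/f₁ − 1/d_o1 = 1/(-33.0) − 1/(251) = -0.03429, so d_i1 = -29.17 cm.
The intermediate image is 29.17 cm to the left of lens 1 (virtual), which is 72.2 − (-29.17) = 101.4 cm to the left of lens 2, so d_o2 = +101.4 cm.
Lens 2: 1/d_i2 = 1/f₂ − 1/d_o2 = 1/(28.6) − 1/(101.4) = 0.02510, so d_i2 = 39.8 cm.
The final image is real, 39.8 cm to the right of lens 2 (overall magnification ≈ -0.046).

39.8 cm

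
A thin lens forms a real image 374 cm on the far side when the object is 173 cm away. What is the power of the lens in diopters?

d_i = +374 cm.
1/f = 1/d_o + 1/d_i = 1/(173) + 1/(374) = 0.008454 cm⁻¹.
f = 118.3 cm = 1.183 m, so P = 1/f = +0.845 D.

P = +0.845 D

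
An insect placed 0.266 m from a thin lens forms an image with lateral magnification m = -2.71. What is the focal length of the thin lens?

f = 0.194 m (converging)

m = −d_i/d_o ⇒ d_i = −m·d_o = −(-2.71)·(0.266) = 0.7209 m.
1/f = 1/d_o + 1/d_i = 1/(0.266) + 1/(0.7209) = 5.147, so f = 0.194 m.
Since f is positive, the thin lens is converging.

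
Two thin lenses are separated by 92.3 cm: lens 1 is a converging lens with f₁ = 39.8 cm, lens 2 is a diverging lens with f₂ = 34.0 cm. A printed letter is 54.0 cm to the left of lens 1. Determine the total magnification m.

Lens 1: 1/d_i1 = 1/(39.8) − 1/(54.0) = 0.006607, so d_i1 = 151.4 cm; m₁ = −d_i1/d_o1 = -2.804.
d_o2 = 92.3 − (151.4) = -59.10 cm (virtual object).
f₂ = −34.0 cm (diverging).
Lens 2: 1/d_i2 = 1/(-34.0) − 1/(-59.10) = -0.01249, so d_i2 = -80.06 cm; m₂ = −d_i2/d_o2 = -1.355.
m = m₁·m₂ = (-2.804)(-1.355) = +3.80.

m = +3.80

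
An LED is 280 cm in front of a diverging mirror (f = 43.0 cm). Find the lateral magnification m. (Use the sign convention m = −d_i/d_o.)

m = +0.133

For a diverging mirror, f = -43.0 cm.
1/d_i = 1/f − 1/d_o = 1/(-43.00) − 1/(280) = -0.02683, so d_i = -37.28 cm.
m = −d_i/d_o = −(-37.28)/(280) = +0.133.
The image is virtual, upright and reduced, behind the mirror.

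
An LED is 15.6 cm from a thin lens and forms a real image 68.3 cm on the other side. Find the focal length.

f = 12.7 cm (converging)

Real image ⇒ d_i = +68.3 cm.
1/f = 1/d_o + 1/d_i = 1/(15.6) + 1/(68.3) = 0.07874, so f = 12.7 cm.
Since f is positive, the thin lens is converging.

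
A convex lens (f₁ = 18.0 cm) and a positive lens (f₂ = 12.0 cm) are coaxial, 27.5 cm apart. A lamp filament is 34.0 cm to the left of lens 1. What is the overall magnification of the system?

Lens 1: 1/d_i1 = 1/(18.0) − 1/(34.0) = 0.02614, so d_i1 = 38.25 cm; m₁ = −d_i1/d_o1 = -1.125.
d_o2 = 27.5 − (38.25) = -10.75 cm (virtual object).
Lens 2: 1/d_i2 = 1/(12.0) − 1/(-10.75) = 0.1764, so d_i2 = 5.670 cm; m₂ = −d_i2/d_o2 = +0.5275.
m = m₁·m₂ = (-1.125)(+0.5275) = -0.593.

m = -0.593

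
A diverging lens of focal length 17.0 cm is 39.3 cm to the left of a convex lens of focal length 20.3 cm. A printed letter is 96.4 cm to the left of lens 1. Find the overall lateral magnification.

f₁ = −17.0 cm (diverging).
Lens 1: 1/d_i1 = 1/(-17.0) − 1/(96.4) = -0.06920, so d_i1 = -14.45 cm; m₁ = −d_i1/d_o1 = +0.1499.
d_o2 = 39.3 − (-14.45) = 53.75 cm.
Lens 2: 1/d_i2 = 1/(20.3) − 1/(53.75) = 0.03066, so d_i2 = 32.62 cm; m₂ = −d_i2/d_o2 = -0.6069.
m = m₁·m₂ = (+0.1499)(-0.6069) = -0.0910.

m = -0.0910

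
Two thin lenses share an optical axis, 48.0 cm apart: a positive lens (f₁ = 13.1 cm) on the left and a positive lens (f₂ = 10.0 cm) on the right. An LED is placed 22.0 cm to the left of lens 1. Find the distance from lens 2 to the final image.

27.8 cm

Lens 1: 1/d_i1 = 1/f₁ − 1/d_o1 = 1/(13.1) − 1/(22.0) = 0.03088, so d_i1 = 32.38 cm.
The intermediate image is 32.38 cm to the right of lens 1, which is 48.0 − (32.38) = 15.62 cm to the left of lens 2, so d_o2 = +15.62 cm.
Lens 2: 1/d_i2 = 1/f₂ − 1/d_o2 = 1/(10.0) − 1/(15.62) = 0.03598, so d_i2 = 27.8 cm.
The final image is real, 27.8 cm to the right of lens 2 (overall magnification ≈ 2.6).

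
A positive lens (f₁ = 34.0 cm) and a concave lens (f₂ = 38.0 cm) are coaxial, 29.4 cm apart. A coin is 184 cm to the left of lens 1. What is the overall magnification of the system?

m = -0.335

Lens 1: 1/d_i1 = 1/(34.0) − 1/(184) = 0.02398, so d_i1 = 41.71 cm; m₁ = −d_i1/d_o1 = -0.2267.
d_o2 = 29.4 − (41.71) = -12.31 cm (virtual object).
f₂ = −38.0 cm (diverging).
Lens 2: 1/d_i2 = 1/(-38.0) − 1/(-12.31) = 0.05492, so d_i2 = 18.21 cm; m₂ = −d_i2/d_o2 = +1.479.
m = m₁·m₂ = (-0.2267)(+1.479) = -0.335.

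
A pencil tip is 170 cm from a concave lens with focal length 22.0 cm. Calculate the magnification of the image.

m = +0.115

For a concave lens, f = -22.0 cm.
1/d_i = 1/f − 1/d_o = 1/(-22.00) − 1/(170) = -0.05134, so d_i = -19.48 cm.
m = −d_i/d_o = −(-19.48)/(170) = +0.115.
The image is virtual, upright and reduced, on the same side as the object.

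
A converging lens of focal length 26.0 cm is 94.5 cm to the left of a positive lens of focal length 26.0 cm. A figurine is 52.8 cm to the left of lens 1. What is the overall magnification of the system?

m = +1.46

Lens 1: 1/d_i1 = 1/(26.0) − 1/(52.8) = 0.01952, so d_i1 = 51.22 cm; m₁ = −d_i1/d_o1 = -0.9701.
d_o2 = 94.5 − (51.22) = 43.28 cm.
Lens 2: 1/d_i2 = 1/(26.0) − 1/(43.28) = 0.01536, so d_i2 = 65.12 cm; m₂ = −d_i2/d_o2 = -1.505.
m = m₁·m₂ = (-0.9701)(-1.505) = +1.46.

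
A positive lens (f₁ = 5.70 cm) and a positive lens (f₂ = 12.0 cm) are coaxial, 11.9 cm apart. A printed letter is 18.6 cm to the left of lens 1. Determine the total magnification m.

Lens 1: 1/d_i1 = 1/(5.70) − 1/(18.6) = 0.1217, so d_i1 = 8.219 cm; m₁ = −d_i1/d_o1 = -0.4419.
d_o2 = 11.9 − (8.219) = 3.681 cm.
Lens 2: 1/d_i2 = 1/(12.0) − 1/(3.681) = -0.1883, so d_i2 = -5.310 cm; m₂ = −d_i2/d_o2 = +1.442.
m = m₁·m₂ = (-0.4419)(+1.442) = -0.637.

m = -0.637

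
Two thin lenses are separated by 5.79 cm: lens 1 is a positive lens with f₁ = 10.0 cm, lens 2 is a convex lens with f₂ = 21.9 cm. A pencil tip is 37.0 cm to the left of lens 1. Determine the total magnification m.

Lens 1: 1/d_i1 = 1/(10.0) − 1/(37.0) = 0.07297, so d_i1 = 13.70 cm; m₁ = −d_i1/d_o1 = -0.3703.
d_o2 = 5.79 − (13.70) = -7.910 cm (virtual object).
Lens 2: 1/d_i2 = 1/(21.9) − 1/(-7.910) = 0.1721, so d_i2 = 5.811 cm; m₂ = −d_i2/d_o2 = +0.7347.
m = m₁·m₂ = (-0.3703)(+0.7347) = -0.272.

m = -0.272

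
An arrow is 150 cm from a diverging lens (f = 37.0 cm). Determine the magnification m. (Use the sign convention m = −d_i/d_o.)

For a diverging lens, f = -37.0 cm.
1/d_i = 1/f − 1/d_o = 1/(-37.00) − 1/(150) = -0.03369, so d_i = -29.68 cm.
m = −d_i/d_o = −(-29.68)/(150) = +0.198.
The image is virtual, upright and reduced, on the same side as the object.

m = +0.198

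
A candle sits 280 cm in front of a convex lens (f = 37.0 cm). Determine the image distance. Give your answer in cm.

Thin-lens equation: 1/v = 1/f − 1/u = 1/(37.00) − 1/(280) = 0.02703 − 0.003571 = 0.02346, so v = 42.6 cm.
The image is real, inverted and reduced, on the far side of the lens.

42.6 cm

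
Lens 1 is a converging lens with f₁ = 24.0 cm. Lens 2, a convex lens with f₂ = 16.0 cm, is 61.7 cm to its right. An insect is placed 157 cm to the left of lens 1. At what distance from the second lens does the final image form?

30.7 cm

Lens 1: 1/d_i1 = 1/f₁ − 1/d_o1 = 1/(24.0) − 1/(157) = 0.03530, so d_i1 = 28.33 cm.
The intermediate image is 28.33 cm to the right of lens 1, which is 61.7 − (28.33) = 33.37 cm to the left of lens 2, so d_o2 = +33.37 cm.
Lens 2: 1/d_i2 = 1/f₂ − 1/d_o2 = 1/(16.0) − 1/(33.37) = 0.03253, so d_i2 = 30.7 cm.
The final image is real, 30.7 cm to the right of lens 2 (overall magnification ≈ 0.17).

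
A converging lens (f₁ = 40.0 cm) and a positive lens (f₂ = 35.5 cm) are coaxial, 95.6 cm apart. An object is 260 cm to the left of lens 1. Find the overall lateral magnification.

m = +0.503

Lens 1: 1/d_i1 = 1/(40.0) − 1/(260) = 0.02115, so d_i1 = 47.27 cm; m₁ = −d_i1/d_o1 = -0.1818.
d_o2 = 95.6 − (47.27) = 48.33 cm.
Lens 2: 1/d_i2 = 1/(35.5) − 1/(48.33) = 0.007478, so d_i2 = 133.7 cm; m₂ = −d_i2/d_o2 = -2.767.
m = m₁·m₂ = (-0.1818)(-2.767) = +0.503.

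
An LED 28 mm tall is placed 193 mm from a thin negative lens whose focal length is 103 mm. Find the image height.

For a negative lens, f = -103 mm.
1/d_i = 1/f − 1/d_o = 1/(-103.0) − 1/(193) = -0.01489, so d_i = -67.16 mm.
m = −d_i/d_o = +0.3480.
|h_i| = |m|·h_o = 0.3480 × 28 = 9.74 mm. The image is virtual, upright and reduced, on the same side as the object.

9.74 mm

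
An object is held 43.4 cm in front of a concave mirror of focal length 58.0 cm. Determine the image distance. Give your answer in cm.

172 cm

Mirror equation: 1/v = 1/f − 1/u = 1/(58.00) − 1/(43.4) = 0.01724 − 0.02304 = -0.005800, so v = -172 cm.
The image is virtual, upright and enlarged, behind the mirror.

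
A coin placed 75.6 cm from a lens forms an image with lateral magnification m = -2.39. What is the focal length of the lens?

f = 53.3 cm (converging)

m = −d_i/d_o ⇒ d_i = −m·d_o = −(-2.39)·(75.6) = 180.7 cm.
1/f = 1/d_o + 1/d_i = 1/(75.6) + 1/(180.7) = 0.01876, so f = 53.3 cm.
Since f is positive, the lens is converging.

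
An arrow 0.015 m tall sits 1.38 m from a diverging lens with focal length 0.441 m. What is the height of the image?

0.00363 m

For a diverging lens, f = -0.441 m.
1/d_i = 1/f − 1/d_o = 1/(-0.4410) − 1/(1.38) = -2.992, so d_i = -0.3342 m.
m = −d_i/d_o = +0.2422.
|h_i| = |m|·h_o = 0.2422 × 0.015 = 0.00363 m. The image is virtual, upright and reduced, on the same side as the object.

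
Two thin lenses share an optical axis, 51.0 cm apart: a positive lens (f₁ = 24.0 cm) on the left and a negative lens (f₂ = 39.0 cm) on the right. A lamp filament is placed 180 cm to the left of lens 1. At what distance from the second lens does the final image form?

Lens 1: 1/d_i1 = 1/f₁ − 1/d_o1 = 1/(24.0) − 1/(180) = 0.03611, so d_i1 = 27.69 cm.
The intermediate image is 27.69 cm to the right of lens 1, which is 51.0 − (27.69) = 23.31 cm to the left of lens 2, so d_o2 = +23.31 cm.
Lens 2 is diverging, so f₂ = −39.0 cm.
Lens 2: 1/d_i2 = 1/f₂ − 1/d_o2 = 1/(-39.0) − 1/(23.31) = -0.06854, so d_i2 = -14.6 cm.
The final image is virtual, 14.6 cm to the left of lens 2 (overall magnification ≈ -0.096).

14.6 cm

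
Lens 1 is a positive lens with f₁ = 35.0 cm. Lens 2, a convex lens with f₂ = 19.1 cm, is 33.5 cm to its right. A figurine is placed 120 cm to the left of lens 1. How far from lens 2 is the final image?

Lens 1: 1/d_i1 = 1/f₁ − 1/d_o1 = 1/(35.0) − 1/(120) = 0.02024, so d_i1 = 49.41 cm.
The intermediate image is 49.41 cm to the right of lens 1, which lies 15.91 cm to the right of lens 2 — a virtual object — so d_o2 = −15.91 cm.
Lens 2: 1/d_i2 = 1/f₂ − 1/d_o2 = 1/(19.1) − 1/(-15.91) = 0.1152, so d_i2 = 8.68 cm.
The final image is real, 8.68 cm to the right of lens 2 (overall magnification ≈ -0.22).

8.68 cm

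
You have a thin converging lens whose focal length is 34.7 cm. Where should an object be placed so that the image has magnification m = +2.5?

m = −d_i/d_o ⇒ d_i = −m·d_o.
1/f = 1/d_o + 1/d_i = 1/d_o − 1/(m·d_o) = (1 − 1/m)/d_o, so d_o = f(1 − 1/m) = (34.70)(1 − 1/(+2.5)) = 20.8 cm.

20.8 cm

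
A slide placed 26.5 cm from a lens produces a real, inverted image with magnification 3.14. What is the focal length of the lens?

m = −d_i/d_o ⇒ d_i = −m·d_o = −(-3.14)·(26.5) = 83.21 cm.
1/f = 1/d_o + 1/d_i = 1/(26.5) + 1/(83.21) = 0.04975, so f = 20.1 cm.
Since f is positive, the lens is converging.

f = 20.1 cm (converging)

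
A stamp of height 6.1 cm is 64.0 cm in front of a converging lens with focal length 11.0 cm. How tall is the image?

1.27 cm

1/d_i = 1/f − 1/d_o = 1/(11.00) − 1/(64.0) = 0.07528, so d_i = 13.28 cm.
m = −d_i/d_o = -0.2075.
|h_i| = |m|·h_o = 0.2075 × 6.1 = 1.27 cm. The image is real, inverted and reduced, on the far side of the lens.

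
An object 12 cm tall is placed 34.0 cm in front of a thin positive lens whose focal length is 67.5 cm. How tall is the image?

24.2 cm

1/d_i = 1/f − 1/d_o = 1/(67.50) − 1/(34.0) = -0.01460, so d_i = -68.51 cm.
m = −d_i/d_o = +2.015.
|h_i| = |m|·h_o = 2.015 × 12 = 24.2 cm. The image is virtual, upright and enlarged, on the same side as the object.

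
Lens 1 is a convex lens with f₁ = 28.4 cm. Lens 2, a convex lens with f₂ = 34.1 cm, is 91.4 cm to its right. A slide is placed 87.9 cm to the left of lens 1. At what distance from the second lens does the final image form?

Lens 1: 1/d_i1 = 1/f₁ − 1/d_o1 = 1/(28.4) − 1/(87.9) = 0.02383, so d_i1 = 41.96 cm.
The intermediate image is 41.96 cm to the right of lens 1, which is 91.4 − (41.96) = 49.44 cm to the left of lens 2, so d_o2 = +49.44 cm.
Lens 2: 1/d_i2 = 1/f₂ − 1/d_o2 = 1/(34.1) − 1/(49.44) = 0.009099, so d_i2 = 110 cm.
The final image is real, 110 cm to the right of lens 2 (overall magnification ≈ 1.1).

110 cm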